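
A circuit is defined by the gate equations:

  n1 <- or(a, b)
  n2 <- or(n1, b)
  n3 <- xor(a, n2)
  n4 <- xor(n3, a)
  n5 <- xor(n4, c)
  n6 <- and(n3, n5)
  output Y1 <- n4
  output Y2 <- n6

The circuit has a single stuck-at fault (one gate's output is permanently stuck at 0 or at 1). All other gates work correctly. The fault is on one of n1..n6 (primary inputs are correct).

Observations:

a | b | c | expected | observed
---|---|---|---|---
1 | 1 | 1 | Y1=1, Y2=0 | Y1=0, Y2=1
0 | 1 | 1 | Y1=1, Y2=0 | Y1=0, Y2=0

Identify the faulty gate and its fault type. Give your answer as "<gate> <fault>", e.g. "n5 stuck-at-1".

n2 stuck-at-0

Fault-free values for test 1 (a=1, b=1, c=1): n1=1, n2=1, n3=0, n4=1, n5=0, n6=0, giving Y1=1, Y2=0. Observed Y1=0, Y2=1.
Test 1: faults giving observed Y1=0, Y2=1 are {n2 stuck-at-0, n3 stuck-at-1}.
Test 2 (a=0, b=1, c=1): fault-free n1=1, n2=1, n3=1, n4=1, n5=0, n6=0 → Y1=1, Y2=0; observed Y1=0, Y2=0. Eliminates n3 stuck-at-1.
Only n2 stuck-at-0 is consistent with every test.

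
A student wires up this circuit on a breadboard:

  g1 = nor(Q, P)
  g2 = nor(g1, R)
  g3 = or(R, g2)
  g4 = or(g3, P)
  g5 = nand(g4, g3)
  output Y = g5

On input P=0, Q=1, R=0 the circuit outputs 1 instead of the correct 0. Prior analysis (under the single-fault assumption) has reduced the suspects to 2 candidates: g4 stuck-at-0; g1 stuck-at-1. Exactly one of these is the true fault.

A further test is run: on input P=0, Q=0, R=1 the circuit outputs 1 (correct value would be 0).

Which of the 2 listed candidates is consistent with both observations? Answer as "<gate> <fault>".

g4 stuck-at-0

Evaluate each candidate on input P=0, Q=0, R=1:
  g4 stuck-at-0: g1=1, g2=0, g3=1, g4=0 [stuck-at-0], g5=1 → 1 — matches
  g1 stuck-at-1: g1=1 [stuck-at-1], g2=0, g3=1, g4=1, g5=0 → 0 — eliminated
Only g4 stuck-at-0 reproduces the observed 1.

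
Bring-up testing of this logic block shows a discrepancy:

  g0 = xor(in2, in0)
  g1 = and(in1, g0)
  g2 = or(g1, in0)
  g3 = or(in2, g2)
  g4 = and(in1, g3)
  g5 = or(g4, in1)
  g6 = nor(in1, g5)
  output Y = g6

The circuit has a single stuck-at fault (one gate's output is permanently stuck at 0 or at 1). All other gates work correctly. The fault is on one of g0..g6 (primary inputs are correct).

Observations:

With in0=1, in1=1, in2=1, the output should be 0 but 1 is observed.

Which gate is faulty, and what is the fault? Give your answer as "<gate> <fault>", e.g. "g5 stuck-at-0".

g6 stuck-at-1

Fault-free values for test 1 (in0=1, in1=1, in2=1): g0=0, g1=0, g2=1, g3=1, g4=1, g5=1, g6=0, giving Y=0. Observed 1.
Test 1: faults giving observed 1 are {g6 stuck-at-1}.
Only g6 stuck-at-1 is consistent with every test.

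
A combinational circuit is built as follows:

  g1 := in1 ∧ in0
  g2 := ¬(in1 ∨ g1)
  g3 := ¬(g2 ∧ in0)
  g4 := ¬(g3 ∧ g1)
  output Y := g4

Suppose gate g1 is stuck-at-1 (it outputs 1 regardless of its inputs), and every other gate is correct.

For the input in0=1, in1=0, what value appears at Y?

Propagate with g1 forced: g1=1 [stuck-at-1], g2=0, g3=1, g4=0.
So Y = 0. (Without the fault it would be 1.)

0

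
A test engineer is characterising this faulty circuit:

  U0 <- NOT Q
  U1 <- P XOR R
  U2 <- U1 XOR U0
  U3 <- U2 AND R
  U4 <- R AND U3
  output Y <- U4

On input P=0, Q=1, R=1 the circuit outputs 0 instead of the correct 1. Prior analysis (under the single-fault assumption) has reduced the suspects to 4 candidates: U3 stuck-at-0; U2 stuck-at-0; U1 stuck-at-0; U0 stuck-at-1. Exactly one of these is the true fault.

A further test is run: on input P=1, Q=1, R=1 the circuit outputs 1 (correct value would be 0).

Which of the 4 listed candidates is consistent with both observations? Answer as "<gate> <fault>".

Evaluate each candidate on input P=1, Q=1, R=1:
  U3 stuck-at-0: U0=0, U1=0, U2=0, U3=0 [stuck-at-0], U4=0 → 0 — eliminated
  U2 stuck-at-0: U0=0, U1=0, U2=0 [stuck-at-0], U3=0, U4=0 → 0 — eliminated
  U1 stuck-at-0: U0=0, U1=0 [stuck-at-0], U2=0, U3=0, U4=0 → 0 — eliminated
  U0 stuck-at-1: U0=1 [stuck-at-1], U1=0, U2=1, U3=1, U4=1 → 1 — matches
Only U0 stuck-at-1 reproduces the observed 1.

U0 stuck-at-1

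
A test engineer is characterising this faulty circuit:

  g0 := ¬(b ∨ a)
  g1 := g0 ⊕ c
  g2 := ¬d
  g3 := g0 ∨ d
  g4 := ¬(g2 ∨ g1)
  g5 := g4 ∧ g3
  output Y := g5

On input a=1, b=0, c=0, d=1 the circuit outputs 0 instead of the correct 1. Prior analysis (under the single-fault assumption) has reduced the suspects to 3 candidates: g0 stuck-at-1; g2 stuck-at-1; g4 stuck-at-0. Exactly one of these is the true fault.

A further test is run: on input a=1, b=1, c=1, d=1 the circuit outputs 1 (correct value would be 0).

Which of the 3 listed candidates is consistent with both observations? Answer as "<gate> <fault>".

g0 stuck-at-1

Evaluate each candidate on input a=1, b=1, c=1, d=1:
  g0 stuck-at-1: g0=1 [stuck-at-1], g1=0, g2=0, g3=1, g4=1, g5=1 → 1 — matches
  g2 stuck-at-1: g0=0, g1=1, g2=1 [stuck-at-1], g3=1, g4=0, g5=0 → 0 — eliminated
  g4 stuck-at-0: g0=0, g1=1, g2=0, g3=1, g4=0 [stuck-at-0], g5=0 → 0 — eliminated
Only g0 stuck-at-1 reproduces the observed 1.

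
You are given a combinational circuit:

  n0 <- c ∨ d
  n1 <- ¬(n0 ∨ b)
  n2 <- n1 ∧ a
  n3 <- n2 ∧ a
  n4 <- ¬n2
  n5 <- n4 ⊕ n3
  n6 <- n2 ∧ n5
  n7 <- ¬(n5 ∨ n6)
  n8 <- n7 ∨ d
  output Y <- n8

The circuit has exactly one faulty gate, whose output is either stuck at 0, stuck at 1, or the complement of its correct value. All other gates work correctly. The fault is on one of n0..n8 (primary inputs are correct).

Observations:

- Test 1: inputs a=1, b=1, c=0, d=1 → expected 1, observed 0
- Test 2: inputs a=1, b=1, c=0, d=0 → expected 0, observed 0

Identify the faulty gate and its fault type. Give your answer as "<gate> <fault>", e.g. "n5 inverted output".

Fault-free values for test 1 (a=1, b=1, c=0, d=1): n0=1, n1=0, n2=0, n3=0, n4=1, n5=1, n6=0, n7=0, n8=1, giving Y=1. Observed 0.
Test 1: faults giving observed 0 are {n8 stuck-at-0, n8 inverted output}.
Test 2 (a=1, b=1, c=0, d=0): fault-free n0=0, n1=0, n2=0, n3=0, n4=1, n5=1, n6=0, n7=0, n8=0 → 0; observed 0. Eliminates n8 inverted output.
Only n8 stuck-at-0 is consistent with every test.

n8 stuck-at-0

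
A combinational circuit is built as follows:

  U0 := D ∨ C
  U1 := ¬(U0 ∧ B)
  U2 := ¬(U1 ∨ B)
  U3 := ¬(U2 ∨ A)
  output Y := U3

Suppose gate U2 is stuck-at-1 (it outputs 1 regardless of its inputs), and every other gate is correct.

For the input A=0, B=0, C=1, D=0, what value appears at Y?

Propagate with U2 forced: U0=1, U1=1, U2=1 [stuck-at-1], U3=0.
So Y = 0. (Without the fault it would be 1.)

0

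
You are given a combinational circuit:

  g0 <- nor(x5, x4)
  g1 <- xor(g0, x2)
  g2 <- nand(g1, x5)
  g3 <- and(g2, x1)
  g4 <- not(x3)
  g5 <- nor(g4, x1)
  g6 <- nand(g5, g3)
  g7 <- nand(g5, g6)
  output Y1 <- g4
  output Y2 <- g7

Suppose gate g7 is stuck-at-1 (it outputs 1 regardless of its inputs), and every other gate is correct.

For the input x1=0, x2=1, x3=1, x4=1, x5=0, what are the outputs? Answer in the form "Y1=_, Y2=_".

Y1=0, Y2=1

Propagate with g7 forced: g0=0, g1=1, g2=1, g3=0, g4=0, g5=1, g6=1, g7=1 [stuck-at-1].
So the outputs are Y1=0, Y2=1. (Without the fault they would be Y1=0, Y2=0.)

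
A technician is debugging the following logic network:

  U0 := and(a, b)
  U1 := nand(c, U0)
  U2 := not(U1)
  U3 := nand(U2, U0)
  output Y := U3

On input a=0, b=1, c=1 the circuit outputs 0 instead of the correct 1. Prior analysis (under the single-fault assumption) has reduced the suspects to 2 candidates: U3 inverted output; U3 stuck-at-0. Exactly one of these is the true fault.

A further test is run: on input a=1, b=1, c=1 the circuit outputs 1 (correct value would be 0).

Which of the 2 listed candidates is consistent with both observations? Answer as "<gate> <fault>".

Evaluate each candidate on input a=1, b=1, c=1:
  U3 inverted output: U0=1, U1=0, U2=1, U3=1 [inverted output] → 1 — matches
  U3 stuck-at-0: U0=1, U1=0, U2=1, U3=0 [stuck-at-0] → 0 — eliminated
Only U3 inverted output reproduces the observed 1.

U3 inverted output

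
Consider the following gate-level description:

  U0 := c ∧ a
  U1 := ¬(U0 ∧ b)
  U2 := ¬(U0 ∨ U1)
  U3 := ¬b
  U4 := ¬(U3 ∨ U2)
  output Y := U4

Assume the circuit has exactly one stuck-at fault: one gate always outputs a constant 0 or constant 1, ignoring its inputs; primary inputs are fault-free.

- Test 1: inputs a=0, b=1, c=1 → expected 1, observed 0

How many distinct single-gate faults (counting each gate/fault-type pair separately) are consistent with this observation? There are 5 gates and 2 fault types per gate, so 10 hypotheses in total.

4

Fault-free: U0=0, U1=1, U2=0, U3=0, U4=1 → 1. Observed 0.
  U0 stuck-at-0: output 1 ✗
  U0 stuck-at-1: output 1 ✗
  U1 stuck-at-0: output 0 ✓
  U1 stuck-at-1: output 1 ✗
  U2 stuck-at-0: output 1 ✗
  U2 stuck-at-1: output 0 ✓
  U3 stuck-at-0: output 1 ✗
  U3 stuck-at-1: output 0 ✓
  U4 stuck-at-0: output 0 ✓
  U4 stuck-at-1: output 1 ✗
Consistent faults: {U1 stuck-at-0, U2 stuck-at-1, U3 stuck-at-1, U4 stuck-at-0} — 4 in all.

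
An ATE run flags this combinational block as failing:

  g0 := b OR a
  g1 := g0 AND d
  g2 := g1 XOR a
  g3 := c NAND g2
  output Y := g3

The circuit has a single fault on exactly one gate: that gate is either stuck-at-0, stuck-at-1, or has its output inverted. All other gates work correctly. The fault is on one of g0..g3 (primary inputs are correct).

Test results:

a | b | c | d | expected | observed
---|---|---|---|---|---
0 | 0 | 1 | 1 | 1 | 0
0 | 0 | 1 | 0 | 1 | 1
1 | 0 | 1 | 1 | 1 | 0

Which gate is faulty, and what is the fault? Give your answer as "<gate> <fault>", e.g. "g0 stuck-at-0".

Fault-free values for test 1 (a=0, b=0, c=1, d=1): g0=0, g1=0, g2=0, g3=1, giving Y=1. Observed 0.
Test 1: faults giving observed 0 are {g0 stuck-at-1, g0 inverted output, g1 stuck-at-1, g1 inverted output, g2 stuck-at-1, g2 inverted output, g3 stuck-at-0, g3 inverted output}.
Test 2 (a=0, b=0, c=1, d=0): fault-free g0=0, g1=0, g2=0, g3=1 → 1; observed 1. Eliminates g1 stuck-at-1, g1 inverted output, g2 stuck-at-1, g2 inverted output, g3 stuck-at-0, g3 inverted output.
Test 3 (a=1, b=0, c=1, d=1): fault-free g0=1, g1=1, g2=0, g3=1 → 1; observed 0. Eliminates g0 stuck-at-1.
Only g0 inverted output is consistent with every test.

g0 inverted output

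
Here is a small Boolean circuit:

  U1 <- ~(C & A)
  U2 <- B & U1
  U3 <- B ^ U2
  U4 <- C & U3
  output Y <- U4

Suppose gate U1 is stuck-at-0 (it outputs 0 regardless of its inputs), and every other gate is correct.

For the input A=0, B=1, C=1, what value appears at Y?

Propagate with U1 forced: U1=0 [stuck-at-0], U2=0, U3=1, U4=1.
So Y = 1. (Without the fault it would be 0.)

1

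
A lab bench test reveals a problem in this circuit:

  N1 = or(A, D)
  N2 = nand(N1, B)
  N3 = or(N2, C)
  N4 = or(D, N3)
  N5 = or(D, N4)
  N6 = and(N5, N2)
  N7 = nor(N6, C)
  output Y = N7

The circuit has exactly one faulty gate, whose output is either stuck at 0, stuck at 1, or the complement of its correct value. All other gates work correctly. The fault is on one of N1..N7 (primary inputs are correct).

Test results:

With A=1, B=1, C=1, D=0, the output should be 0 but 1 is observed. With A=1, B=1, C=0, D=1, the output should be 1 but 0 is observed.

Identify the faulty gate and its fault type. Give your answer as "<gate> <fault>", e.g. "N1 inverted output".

N7 inverted output

Fault-free values for test 1 (A=1, B=1, C=1, D=0): N1=1, N2=0, N3=1, N4=1, N5=1, N6=0, N7=0, giving Y=0. Observed 1.
Test 1: faults giving observed 1 are {N7 stuck-at-1, N7 inverted output}.
Test 2 (A=1, B=1, C=0, D=1): fault-free N1=1, N2=0, N3=0, N4=1, N5=1, N6=0, N7=1 → 1; observed 0. Eliminates N7 stuck-at-1.
Only N7 inverted output is consistent with every test.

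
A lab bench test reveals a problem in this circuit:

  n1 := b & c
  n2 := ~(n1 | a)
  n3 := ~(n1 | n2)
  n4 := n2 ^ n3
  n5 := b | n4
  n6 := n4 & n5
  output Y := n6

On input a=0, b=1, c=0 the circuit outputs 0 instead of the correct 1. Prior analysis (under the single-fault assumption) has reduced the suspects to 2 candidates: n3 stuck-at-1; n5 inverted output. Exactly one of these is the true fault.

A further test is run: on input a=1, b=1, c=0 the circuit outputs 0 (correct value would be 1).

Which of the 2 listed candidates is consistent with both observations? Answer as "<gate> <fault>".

Evaluate each candidate on input a=1, b=1, c=0:
  n3 stuck-at-1: n1=0, n2=0, n3=1 [stuck-at-1], n4=1, n5=1, n6=1 → 1 — eliminated
  n5 inverted output: n1=0, n2=0, n3=1, n4=1, n5=0 [inverted output], n6=0 → 0 — matches
Only n5 inverted output reproduces the observed 0.

n5 inverted output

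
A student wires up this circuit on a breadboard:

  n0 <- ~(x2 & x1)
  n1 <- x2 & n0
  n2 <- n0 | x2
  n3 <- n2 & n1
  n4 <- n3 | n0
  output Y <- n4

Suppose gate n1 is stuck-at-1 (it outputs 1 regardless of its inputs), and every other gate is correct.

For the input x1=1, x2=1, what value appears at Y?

Propagate with n1 forced: n0=0, n1=1 [stuck-at-1], n2=1, n3=1, n4=1.
So Y = 1. (Without the fault it would be 0.)

1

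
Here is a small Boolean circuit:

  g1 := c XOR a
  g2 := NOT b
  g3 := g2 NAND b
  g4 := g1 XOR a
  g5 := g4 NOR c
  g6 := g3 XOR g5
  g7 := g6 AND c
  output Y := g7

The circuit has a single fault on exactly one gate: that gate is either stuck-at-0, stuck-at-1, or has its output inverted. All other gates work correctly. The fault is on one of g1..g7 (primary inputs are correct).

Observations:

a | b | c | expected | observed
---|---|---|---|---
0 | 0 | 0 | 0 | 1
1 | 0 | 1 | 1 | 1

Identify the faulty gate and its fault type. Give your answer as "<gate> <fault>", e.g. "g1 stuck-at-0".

g7 stuck-at-1

Fault-free values for test 1 (a=0, b=0, c=0): g1=0, g2=1, g3=1, g4=0, g5=1, g6=0, g7=0, giving Y=0. Observed 1.
Test 1: faults giving observed 1 are {g7 stuck-at-1, g7 inverted output}.
Test 2 (a=1, b=0, c=1): fault-free g1=0, g2=1, g3=1, g4=1, g5=0, g6=1, g7=1 → 1; observed 1. Eliminates g7 inverted output.
Only g7 stuck-at-1 is consistent with every test.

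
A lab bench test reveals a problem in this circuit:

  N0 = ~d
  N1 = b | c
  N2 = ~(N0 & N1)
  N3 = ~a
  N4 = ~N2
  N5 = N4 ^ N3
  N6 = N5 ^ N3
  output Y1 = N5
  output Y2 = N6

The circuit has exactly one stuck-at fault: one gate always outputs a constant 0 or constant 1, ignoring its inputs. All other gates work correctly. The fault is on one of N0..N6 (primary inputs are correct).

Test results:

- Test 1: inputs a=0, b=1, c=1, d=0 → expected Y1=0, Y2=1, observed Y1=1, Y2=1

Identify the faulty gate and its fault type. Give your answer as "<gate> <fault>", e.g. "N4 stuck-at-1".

Fault-free values for test 1 (a=0, b=1, c=1, d=0): N0=1, N1=1, N2=0, N3=1, N4=1, N5=0, N6=1, giving Y1=0, Y2=1. Observed Y1=1, Y2=1.
Test 1: faults giving observed Y1=1, Y2=1 are {N3 stuck-at-0}.
Only N3 stuck-at-0 is consistent with every test.

N3 stuck-at-0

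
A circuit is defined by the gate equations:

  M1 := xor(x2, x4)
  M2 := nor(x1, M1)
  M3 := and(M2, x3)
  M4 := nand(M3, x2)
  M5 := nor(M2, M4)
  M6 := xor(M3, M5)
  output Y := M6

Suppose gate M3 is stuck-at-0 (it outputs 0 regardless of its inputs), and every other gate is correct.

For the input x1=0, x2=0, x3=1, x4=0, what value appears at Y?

Propagate with M3 forced: M1=0, M2=1, M3=0 [stuck-at-0], M4=1, M5=0, M6=0.
So Y = 0. (Without the fault it would be 1.)

0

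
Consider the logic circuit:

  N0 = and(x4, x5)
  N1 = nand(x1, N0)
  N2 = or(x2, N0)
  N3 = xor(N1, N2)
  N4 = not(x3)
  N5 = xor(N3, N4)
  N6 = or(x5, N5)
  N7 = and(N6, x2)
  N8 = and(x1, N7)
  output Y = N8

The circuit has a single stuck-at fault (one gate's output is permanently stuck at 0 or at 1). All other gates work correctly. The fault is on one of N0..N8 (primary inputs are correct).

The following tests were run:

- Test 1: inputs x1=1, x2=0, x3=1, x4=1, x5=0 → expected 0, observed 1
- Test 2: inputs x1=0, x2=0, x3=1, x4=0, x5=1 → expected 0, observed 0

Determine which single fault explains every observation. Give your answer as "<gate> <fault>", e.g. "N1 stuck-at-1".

N7 stuck-at-1

Fault-free values for test 1 (x1=1, x2=0, x3=1, x4=1, x5=0): N0=0, N1=1, N2=0, N3=1, N4=0, N5=1, N6=1, N7=0, N8=0, giving Y=0. Observed 1.
Test 1: faults giving observed 1 are {N7 stuck-at-1, N8 stuck-at-1}.
Test 2 (x1=0, x2=0, x3=1, x4=0, x5=1): fault-free N0=0, N1=1, N2=0, N3=1, N4=0, N5=1, N6=1, N7=0, N8=0 → 0; observed 0. Eliminates N8 stuck-at-1.
Only N7 stuck-at-1 is consistent with every test.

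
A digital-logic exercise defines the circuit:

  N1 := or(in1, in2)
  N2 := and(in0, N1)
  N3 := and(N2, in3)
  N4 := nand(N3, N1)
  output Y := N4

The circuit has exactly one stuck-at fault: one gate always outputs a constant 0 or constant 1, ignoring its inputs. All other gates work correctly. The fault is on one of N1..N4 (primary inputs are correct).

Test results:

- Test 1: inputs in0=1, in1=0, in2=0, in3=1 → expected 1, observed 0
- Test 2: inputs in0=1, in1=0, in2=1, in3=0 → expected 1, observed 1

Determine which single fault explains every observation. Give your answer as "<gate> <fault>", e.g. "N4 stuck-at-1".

N1 stuck-at-1

Fault-free values for test 1 (in0=1, in1=0, in2=0, in3=1): N1=0, N2=0, N3=0, N4=1, giving Y=1. Observed 0.
Test 1: faults giving observed 0 are {N1 stuck-at-1, N4 stuck-at-0}.
Test 2 (in0=1, in1=0, in2=1, in3=0): fault-free N1=1, N2=1, N3=0, N4=1 → 1; observed 1. Eliminates N4 stuck-at-0.
Only N1 stuck-at-1 is consistent with every test.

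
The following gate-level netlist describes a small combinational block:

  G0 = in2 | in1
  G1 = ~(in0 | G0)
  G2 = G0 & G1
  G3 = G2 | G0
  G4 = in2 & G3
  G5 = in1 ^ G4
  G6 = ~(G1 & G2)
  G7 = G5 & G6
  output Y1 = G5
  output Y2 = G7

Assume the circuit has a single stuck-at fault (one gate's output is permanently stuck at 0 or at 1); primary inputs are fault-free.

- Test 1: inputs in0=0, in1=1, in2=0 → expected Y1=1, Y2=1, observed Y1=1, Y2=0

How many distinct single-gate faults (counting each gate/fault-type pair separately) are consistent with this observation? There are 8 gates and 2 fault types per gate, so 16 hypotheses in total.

3

Fault-free: G0=1, G1=0, G2=0, G3=1, G4=0, G5=1, G6=1, G7=1 → Y1=1, Y2=1. Observed Y1=1, Y2=0.
  G0: none of the 2 fault types match ✗
  G1: stuck-at-1 ✓; others ✗
  G2: none of the 2 fault types match ✗
  G3: none of the 2 fault types match ✗
  G4: none of the 2 fault types match ✗
  G5: none of the 2 fault types match ✗
  G6: stuck-at-0 ✓; others ✗
  G7: stuck-at-0 ✓; others ✗
Consistent faults: {G1 stuck-at-1, G6 stuck-at-0, G7 stuck-at-0} — 3 in all.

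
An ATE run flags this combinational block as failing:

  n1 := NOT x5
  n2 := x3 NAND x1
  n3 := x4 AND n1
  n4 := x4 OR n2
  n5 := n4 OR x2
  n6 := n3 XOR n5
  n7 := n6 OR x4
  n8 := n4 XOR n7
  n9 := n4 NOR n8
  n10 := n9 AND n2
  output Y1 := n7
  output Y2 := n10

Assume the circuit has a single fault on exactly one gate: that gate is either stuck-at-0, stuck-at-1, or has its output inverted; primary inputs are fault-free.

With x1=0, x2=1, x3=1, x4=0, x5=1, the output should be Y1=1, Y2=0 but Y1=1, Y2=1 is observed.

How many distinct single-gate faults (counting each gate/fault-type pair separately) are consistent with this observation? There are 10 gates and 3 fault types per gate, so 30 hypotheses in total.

Fault-free: n1=0, n2=1, n3=0, n4=1, n5=1, n6=1, n7=1, n8=0, n9=0, n10=0 → Y1=1, Y2=0. Observed Y1=1, Y2=1.
  n1: none of the 3 fault types match ✗
  n2: none of the 3 fault types match ✗
  n3: none of the 3 fault types match ✗
  n4: none of the 3 fault types match ✗
  n5: none of the 3 fault types match ✗
  n6: none of the 3 fault types match ✗
  n7: none of the 3 fault types match ✗
  n8: none of the 3 fault types match ✗
  n9: stuck-at-1, inverted output ✓; others ✗
  n10: stuck-at-1, inverted output ✓; others ✗
Consistent faults: {n9 stuck-at-1, n9 inverted output, n10 stuck-at-1, n10 inverted output} — 4 in all.

4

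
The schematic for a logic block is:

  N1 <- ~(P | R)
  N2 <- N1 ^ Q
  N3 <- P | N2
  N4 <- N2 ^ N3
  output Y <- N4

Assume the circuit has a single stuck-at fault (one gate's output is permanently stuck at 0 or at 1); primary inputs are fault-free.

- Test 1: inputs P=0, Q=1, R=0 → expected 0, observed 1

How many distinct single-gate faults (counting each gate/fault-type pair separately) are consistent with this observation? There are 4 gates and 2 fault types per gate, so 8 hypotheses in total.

Fault-free: N1=1, N2=0, N3=0, N4=0 → 0. Observed 1.
  N1 stuck-at-0: output 0 ✗
  N1 stuck-at-1: output 0 ✗
  N2 stuck-at-0: output 0 ✗
  N2 stuck-at-1: output 0 ✗
  N3 stuck-at-0: output 0 ✗
  N3 stuck-at-1: output 1 ✓
  N4 stuck-at-0: output 0 ✗
  N4 stuck-at-1: output 1 ✓
Consistent faults: {N3 stuck-at-1, N4 stuck-at-1} — 2 in all.

2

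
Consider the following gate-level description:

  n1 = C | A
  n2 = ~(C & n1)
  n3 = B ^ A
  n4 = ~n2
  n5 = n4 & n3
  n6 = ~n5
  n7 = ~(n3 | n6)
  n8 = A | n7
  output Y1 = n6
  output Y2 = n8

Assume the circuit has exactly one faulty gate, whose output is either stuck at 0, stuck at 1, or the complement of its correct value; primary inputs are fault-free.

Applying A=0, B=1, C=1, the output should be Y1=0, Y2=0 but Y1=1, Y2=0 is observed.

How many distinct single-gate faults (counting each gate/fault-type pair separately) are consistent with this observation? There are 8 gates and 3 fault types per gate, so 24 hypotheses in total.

Fault-free: n1=1, n2=0, n3=1, n4=1, n5=1, n6=0, n7=0, n8=0 → Y1=0, Y2=0. Observed Y1=1, Y2=0.
  n1: stuck-at-0, inverted output ✓; others ✗
  n2: stuck-at-1, inverted output ✓; others ✗
  n3: stuck-at-0, inverted output ✓; others ✗
  n4: stuck-at-0, inverted output ✓; others ✗
  n5: stuck-at-0, inverted output ✓; others ✗
  n6: stuck-at-1, inverted output ✓; others ✗
  n7: none of the 3 fault types match ✗
  n8: none of the 3 fault types match ✗
Consistent faults: {n1 stuck-at-0, n1 inverted output, n2 stuck-at-1, n2 inverted output, n3 stuck-at-0, n3 inverted output, n4 stuck-at-0, n4 inverted output, n5 stuck-at-0, n5 inverted output, n6 stuck-at-1, n6 inverted output} — 12 in all.

12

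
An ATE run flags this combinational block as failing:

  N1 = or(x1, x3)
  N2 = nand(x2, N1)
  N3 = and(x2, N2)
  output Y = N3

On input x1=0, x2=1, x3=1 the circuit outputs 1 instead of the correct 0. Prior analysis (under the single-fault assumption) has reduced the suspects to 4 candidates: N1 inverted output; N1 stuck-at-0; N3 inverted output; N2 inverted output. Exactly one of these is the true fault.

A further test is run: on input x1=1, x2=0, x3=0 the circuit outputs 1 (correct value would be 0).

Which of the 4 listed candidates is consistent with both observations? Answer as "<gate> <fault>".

N3 inverted output

Evaluate each candidate on input x1=1, x2=0, x3=0:
  N1 inverted output: N1=0 [inverted output], N2=1, N3=0 → 0 — eliminated
  N1 stuck-at-0: N1=0 [stuck-at-0], N2=1, N3=0 → 0 — eliminated
  N3 inverted output: N1=1, N2=1, N3=1 [inverted output] → 1 — matches
  N2 inverted output: N1=1, N2=0 [inverted output], N3=0 → 0 — eliminated
Only N3 inverted output reproduces the observed 1.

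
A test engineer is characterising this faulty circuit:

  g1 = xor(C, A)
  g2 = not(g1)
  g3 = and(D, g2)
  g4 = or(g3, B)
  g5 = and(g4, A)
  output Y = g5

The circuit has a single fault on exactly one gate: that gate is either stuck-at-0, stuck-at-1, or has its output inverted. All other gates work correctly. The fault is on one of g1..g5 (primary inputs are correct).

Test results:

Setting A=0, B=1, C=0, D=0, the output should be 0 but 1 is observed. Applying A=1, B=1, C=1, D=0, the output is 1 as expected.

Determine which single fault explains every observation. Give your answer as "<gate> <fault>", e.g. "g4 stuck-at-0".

Fault-free values for test 1 (A=0, B=1, C=0, D=0): g1=0, g2=1, g3=0, g4=1, g5=0, giving Y=0. Observed 1.
Test 1: faults giving observed 1 are {g5 stuck-at-1, g5 inverted output}.
Test 2 (A=1, B=1, C=1, D=0): fault-free g1=0, g2=1, g3=0, g4=1, g5=1 → 1; observed 1. Eliminates g5 inverted output.
Only g5 stuck-at-1 is consistent with every test.

g5 stuck-at-1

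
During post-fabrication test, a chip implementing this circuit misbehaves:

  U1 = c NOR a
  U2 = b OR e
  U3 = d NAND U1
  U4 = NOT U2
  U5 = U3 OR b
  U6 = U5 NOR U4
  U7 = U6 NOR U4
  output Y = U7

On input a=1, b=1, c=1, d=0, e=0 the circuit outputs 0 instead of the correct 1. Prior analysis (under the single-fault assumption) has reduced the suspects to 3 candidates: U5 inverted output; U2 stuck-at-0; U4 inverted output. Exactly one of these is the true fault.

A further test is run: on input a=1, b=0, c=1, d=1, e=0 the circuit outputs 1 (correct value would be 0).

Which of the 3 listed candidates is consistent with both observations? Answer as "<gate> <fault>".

U4 inverted output

Evaluate each candidate on input a=1, b=0, c=1, d=1, e=0:
  U5 inverted output: U1=0, U2=0, U3=1, U4=1, U5=0 [inverted output], U6=0, U7=0 → 0 — eliminated
  U2 stuck-at-0: U1=0, U2=0 [stuck-at-0], U3=1, U4=1, U5=1, U6=0, U7=0 → 0 — eliminated
  U4 inverted output: U1=0, U2=0, U3=1, U4=0 [inverted output], U5=1, U6=0, U7=1 → 1 — matches
Only U4 inverted output reproduces the observed 1.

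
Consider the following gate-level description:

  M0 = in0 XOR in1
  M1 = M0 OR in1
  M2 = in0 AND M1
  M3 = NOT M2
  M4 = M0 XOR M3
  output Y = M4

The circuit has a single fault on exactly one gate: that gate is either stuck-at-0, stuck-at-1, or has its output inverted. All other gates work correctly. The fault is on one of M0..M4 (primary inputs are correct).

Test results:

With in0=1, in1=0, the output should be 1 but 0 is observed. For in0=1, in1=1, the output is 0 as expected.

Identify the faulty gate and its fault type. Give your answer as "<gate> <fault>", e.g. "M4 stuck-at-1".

Fault-free values for test 1 (in0=1, in1=0): M0=1, M1=1, M2=1, M3=0, M4=1, giving Y=1. Observed 0.
Test 1: faults giving observed 0 are {M1 stuck-at-0, M1 inverted output, M2 stuck-at-0, M2 inverted output, M3 stuck-at-1, M3 inverted output, M4 stuck-at-0, M4 inverted output}.
Test 2 (in0=1, in1=1): fault-free M0=0, M1=1, M2=1, M3=0, M4=0 → 0; observed 0. Eliminates M1 stuck-at-0, M1 inverted output, M2 stuck-at-0, M2 inverted output, M3 stuck-at-1, M3 inverted output, M4 inverted output.
Only M4 stuck-at-0 is consistent with every test.

M4 stuck-at-0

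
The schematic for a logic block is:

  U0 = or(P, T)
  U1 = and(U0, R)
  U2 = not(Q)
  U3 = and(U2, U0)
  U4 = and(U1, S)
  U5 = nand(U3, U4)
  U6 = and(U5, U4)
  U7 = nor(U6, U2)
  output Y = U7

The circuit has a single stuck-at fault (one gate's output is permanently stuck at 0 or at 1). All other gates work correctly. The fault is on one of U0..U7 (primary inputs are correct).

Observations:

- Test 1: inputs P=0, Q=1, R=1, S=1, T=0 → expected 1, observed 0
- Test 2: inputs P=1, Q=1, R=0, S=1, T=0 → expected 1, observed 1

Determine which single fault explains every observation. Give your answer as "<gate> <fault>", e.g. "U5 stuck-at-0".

Fault-free values for test 1 (P=0, Q=1, R=1, S=1, T=0): U0=0, U1=0, U2=0, U3=0, U4=0, U5=1, U6=0, U7=1, giving Y=1. Observed 0.
Test 1: faults giving observed 0 are {U0 stuck-at-1, U1 stuck-at-1, U2 stuck-at-1, U4 stuck-at-1, U6 stuck-at-1, U7 stuck-at-0}.
Test 2 (P=1, Q=1, R=0, S=1, T=0): fault-free U0=1, U1=0, U2=0, U3=0, U4=0, U5=1, U6=0, U7=1 → 1; observed 1. Eliminates U1 stuck-at-1, U2 stuck-at-1, U4 stuck-at-1, U6 stuck-at-1, U7 stuck-at-0.
Only U0 stuck-at-1 is consistent with every test.

U0 stuck-at-1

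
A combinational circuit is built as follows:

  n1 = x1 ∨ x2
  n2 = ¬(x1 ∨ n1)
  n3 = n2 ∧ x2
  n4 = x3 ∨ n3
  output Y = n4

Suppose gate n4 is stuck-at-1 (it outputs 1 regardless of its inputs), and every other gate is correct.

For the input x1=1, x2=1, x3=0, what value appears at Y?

Propagate with n4 forced: n1=1, n2=0, n3=0, n4=1 [stuck-at-1].
So Y = 1. (Without the fault it would be 0.)

1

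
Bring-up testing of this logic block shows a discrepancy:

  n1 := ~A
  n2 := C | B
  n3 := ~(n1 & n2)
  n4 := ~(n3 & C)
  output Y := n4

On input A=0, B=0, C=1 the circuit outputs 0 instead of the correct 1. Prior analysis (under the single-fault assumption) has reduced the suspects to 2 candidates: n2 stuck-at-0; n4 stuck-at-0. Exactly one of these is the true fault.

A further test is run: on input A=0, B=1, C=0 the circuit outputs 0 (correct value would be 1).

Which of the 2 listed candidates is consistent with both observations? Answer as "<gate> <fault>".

Evaluate each candidate on input A=0, B=1, C=0:
  n2 stuck-at-0: n1=1, n2=0 [stuck-at-0], n3=1, n4=1 → 1 — eliminated
  n4 stuck-at-0: n1=1, n2=1, n3=0, n4=0 [stuck-at-0] → 0 — matches
Only n4 stuck-at-0 reproduces the observed 0.

n4 stuck-at-0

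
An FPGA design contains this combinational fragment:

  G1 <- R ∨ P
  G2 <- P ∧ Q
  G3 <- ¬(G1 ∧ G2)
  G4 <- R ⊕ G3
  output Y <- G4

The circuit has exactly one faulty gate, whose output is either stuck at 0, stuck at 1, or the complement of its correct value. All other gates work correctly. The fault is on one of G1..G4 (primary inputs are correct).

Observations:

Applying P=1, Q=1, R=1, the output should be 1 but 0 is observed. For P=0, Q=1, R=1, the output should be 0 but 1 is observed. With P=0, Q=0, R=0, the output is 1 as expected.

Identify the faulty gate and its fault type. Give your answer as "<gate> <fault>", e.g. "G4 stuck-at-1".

Fault-free values for test 1 (P=1, Q=1, R=1): G1=1, G2=1, G3=0, G4=1, giving Y=1. Observed 0.
Test 1: faults giving observed 0 are {G1 stuck-at-0, G1 inverted output, G2 stuck-at-0, G2 inverted output, G3 stuck-at-1, G3 inverted output, G4 stuck-at-0, G4 inverted output}.
Test 2 (P=0, Q=1, R=1): fault-free G1=1, G2=0, G3=1, G4=0 → 0; observed 1. Eliminates G1 stuck-at-0, G1 inverted output, G2 stuck-at-0, G3 stuck-at-1, G4 stuck-at-0.
Test 3 (P=0, Q=0, R=0): fault-free G1=0, G2=0, G3=1, G4=1 → 1; observed 1. Eliminates G3 inverted output, G4 inverted output.
Only G2 inverted output is consistent with every test.

G2 inverted output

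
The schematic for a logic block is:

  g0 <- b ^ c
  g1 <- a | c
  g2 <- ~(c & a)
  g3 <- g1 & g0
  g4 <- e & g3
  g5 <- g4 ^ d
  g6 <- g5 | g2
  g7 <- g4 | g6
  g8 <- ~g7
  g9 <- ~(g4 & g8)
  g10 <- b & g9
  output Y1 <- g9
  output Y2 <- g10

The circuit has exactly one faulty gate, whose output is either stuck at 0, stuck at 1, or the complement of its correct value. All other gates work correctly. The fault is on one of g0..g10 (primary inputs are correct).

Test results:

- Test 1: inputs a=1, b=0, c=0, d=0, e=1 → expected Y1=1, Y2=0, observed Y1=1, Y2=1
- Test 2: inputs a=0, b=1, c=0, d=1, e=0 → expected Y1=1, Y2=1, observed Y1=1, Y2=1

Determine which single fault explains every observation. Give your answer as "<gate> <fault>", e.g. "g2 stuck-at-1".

g10 stuck-at-1

Fault-free values for test 1 (a=1, b=0, c=0, d=0, e=1): g0=0, g1=1, g2=1, g3=0, g4=0, g5=0, g6=1, g7=1, g8=0, g9=1, g10=0, giving Y1=1, Y2=0. Observed Y1=1, Y2=1.
Test 1: faults giving observed Y1=1, Y2=1 are {g10 stuck-at-1, g10 inverted output}.
Test 2 (a=0, b=1, c=0, d=1, e=0): fault-free g0=1, g1=0, g2=1, g3=0, g4=0, g5=1, g6=1, g7=1, g8=0, g9=1, g10=1 → Y1=1, Y2=1; observed Y1=1, Y2=1. Eliminates g10 inverted output.
Only g10 stuck-at-1 is consistent with every test.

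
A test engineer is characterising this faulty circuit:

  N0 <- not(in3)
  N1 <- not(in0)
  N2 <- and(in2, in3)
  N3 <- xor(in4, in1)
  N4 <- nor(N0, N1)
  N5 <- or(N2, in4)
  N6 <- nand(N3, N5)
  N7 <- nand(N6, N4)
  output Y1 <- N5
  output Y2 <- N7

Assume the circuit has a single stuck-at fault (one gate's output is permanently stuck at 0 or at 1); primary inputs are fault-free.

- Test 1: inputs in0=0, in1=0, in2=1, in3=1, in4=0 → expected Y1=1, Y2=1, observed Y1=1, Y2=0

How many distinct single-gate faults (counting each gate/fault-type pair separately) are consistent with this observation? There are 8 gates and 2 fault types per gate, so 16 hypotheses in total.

3

Fault-free: N0=0, N1=1, N2=1, N3=0, N4=0, N5=1, N6=1, N7=1 → Y1=1, Y2=1. Observed Y1=1, Y2=0.
  N0: none of the 2 fault types match ✗
  N1: stuck-at-0 ✓; others ✗
  N2: none of the 2 fault types match ✗
  N3: none of the 2 fault types match ✗
  N4: stuck-at-1 ✓; others ✗
  N5: none of the 2 fault types match ✗
  N6: none of the 2 fault types match ✗
  N7: stuck-at-0 ✓; others ✗
Consistent faults: {N1 stuck-at-0, N4 stuck-at-1, N7 stuck-at-0} — 3 in all.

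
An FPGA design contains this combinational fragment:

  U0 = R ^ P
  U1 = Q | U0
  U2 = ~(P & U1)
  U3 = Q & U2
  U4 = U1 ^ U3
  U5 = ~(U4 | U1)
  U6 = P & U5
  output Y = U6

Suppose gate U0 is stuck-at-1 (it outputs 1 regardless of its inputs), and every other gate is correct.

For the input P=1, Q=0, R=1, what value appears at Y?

Propagate with U0 forced: U0=1 [stuck-at-1], U1=1, U2=0, U3=0, U4=1, U5=0, U6=0.
So Y = 0. (Without the fault it would be 1.)

0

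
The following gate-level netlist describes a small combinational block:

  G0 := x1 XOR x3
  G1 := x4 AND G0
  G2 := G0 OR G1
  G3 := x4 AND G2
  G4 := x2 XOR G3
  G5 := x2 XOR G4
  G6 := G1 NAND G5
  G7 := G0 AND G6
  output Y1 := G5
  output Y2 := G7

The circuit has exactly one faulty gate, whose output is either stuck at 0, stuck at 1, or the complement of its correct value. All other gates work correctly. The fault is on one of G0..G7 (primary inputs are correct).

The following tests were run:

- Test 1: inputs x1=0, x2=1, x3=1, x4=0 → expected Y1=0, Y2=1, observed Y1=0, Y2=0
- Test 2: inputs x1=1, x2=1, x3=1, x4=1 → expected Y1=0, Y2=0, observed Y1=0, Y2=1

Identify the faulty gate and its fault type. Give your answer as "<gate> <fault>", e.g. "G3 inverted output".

G7 inverted output

Fault-free values for test 1 (x1=0, x2=1, x3=1, x4=0): G0=1, G1=0, G2=1, G3=0, G4=1, G5=0, G6=1, G7=1, giving Y1=0, Y2=1. Observed Y1=0, Y2=0.
Test 1: faults giving observed Y1=0, Y2=0 are {G0 stuck-at-0, G0 inverted output, G6 stuck-at-0, G6 inverted output, G7 stuck-at-0, G7 inverted output}.
Test 2 (x1=1, x2=1, x3=1, x4=1): fault-free G0=0, G1=0, G2=0, G3=0, G4=1, G5=0, G6=1, G7=0 → Y1=0, Y2=0; observed Y1=0, Y2=1. Eliminates G0 stuck-at-0, G0 inverted output, G6 stuck-at-0, G6 inverted output, G7 stuck-at-0.
Only G7 inverted output is consistent with every test.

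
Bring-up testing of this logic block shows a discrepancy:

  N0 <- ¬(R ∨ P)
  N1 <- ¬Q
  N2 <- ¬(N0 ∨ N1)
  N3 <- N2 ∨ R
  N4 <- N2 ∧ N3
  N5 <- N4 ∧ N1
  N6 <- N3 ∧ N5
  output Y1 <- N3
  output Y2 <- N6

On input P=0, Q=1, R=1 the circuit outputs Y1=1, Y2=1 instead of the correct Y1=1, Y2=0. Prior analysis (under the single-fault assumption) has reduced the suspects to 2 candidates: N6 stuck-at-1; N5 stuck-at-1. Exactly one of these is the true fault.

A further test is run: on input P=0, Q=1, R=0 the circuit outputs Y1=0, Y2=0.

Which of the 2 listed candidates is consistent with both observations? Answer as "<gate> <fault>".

N5 stuck-at-1

Evaluate each candidate on input P=0, Q=1, R=0:
  N6 stuck-at-1: N0=1, N1=0, N2=0, N3=0, N4=0, N5=0, N6=1 [stuck-at-1] → Y1=0, Y2=1 — eliminated
  N5 stuck-at-1: N0=1, N1=0, N2=0, N3=0, N4=0, N5=1 [stuck-at-1], N6=0 → Y1=0, Y2=0 — matches
Only N5 stuck-at-1 reproduces the observed Y1=0, Y2=0.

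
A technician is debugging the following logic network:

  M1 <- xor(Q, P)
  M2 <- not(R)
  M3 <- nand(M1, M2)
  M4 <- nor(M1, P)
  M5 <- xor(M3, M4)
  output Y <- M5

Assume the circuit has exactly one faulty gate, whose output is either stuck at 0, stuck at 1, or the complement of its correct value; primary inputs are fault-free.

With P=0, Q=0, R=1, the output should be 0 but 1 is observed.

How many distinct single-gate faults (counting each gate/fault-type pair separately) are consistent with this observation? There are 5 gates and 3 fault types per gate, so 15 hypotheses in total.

Fault-free: M1=0, M2=0, M3=1, M4=1, M5=0 → 0. Observed 1.
  M1: stuck-at-1, inverted output ✓; others ✗
  M2: none of the 3 fault types match ✗
  M3: stuck-at-0, inverted output ✓; others ✗
  M4: stuck-at-0, inverted output ✓; others ✗
  M5: stuck-at-1, inverted output ✓; others ✗
Consistent faults: {M1 stuck-at-1, M1 inverted output, M3 stuck-at-0, M3 inverted output, M4 stuck-at-0, M4 inverted output, M5 stuck-at-1, M5 inverted output} — 8 in all.

8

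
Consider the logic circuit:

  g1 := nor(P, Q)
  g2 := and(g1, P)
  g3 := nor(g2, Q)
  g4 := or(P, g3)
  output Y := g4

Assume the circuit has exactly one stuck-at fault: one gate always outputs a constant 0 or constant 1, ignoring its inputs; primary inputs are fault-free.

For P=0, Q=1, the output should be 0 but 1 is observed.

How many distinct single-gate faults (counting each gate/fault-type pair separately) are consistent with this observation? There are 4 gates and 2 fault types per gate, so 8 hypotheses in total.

2

Fault-free: g1=0, g2=0, g3=0, g4=0 → 0. Observed 1.
  g1 stuck-at-0: output 0 ✗
  g1 stuck-at-1: output 0 ✗
  g2 stuck-at-0: output 0 ✗
  g2 stuck-at-1: output 0 ✗
  g3 stuck-at-0: output 0 ✗
  g3 stuck-at-1: output 1 ✓
  g4 stuck-at-0: output 0 ✗
  g4 stuck-at-1: output 1 ✓
Consistent faults: {g3 stuck-at-1, g4 stuck-at-1} — 2 in all.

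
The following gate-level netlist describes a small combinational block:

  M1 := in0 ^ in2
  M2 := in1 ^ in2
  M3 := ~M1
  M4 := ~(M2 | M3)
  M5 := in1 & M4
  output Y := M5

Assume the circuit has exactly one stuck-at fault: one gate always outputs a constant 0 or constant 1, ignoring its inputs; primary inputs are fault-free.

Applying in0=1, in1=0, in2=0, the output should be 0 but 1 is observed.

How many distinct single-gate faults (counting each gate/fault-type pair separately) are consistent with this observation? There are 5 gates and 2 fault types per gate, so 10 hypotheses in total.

Fault-free: M1=1, M2=0, M3=0, M4=1, M5=0 → 0. Observed 1.
  M1 stuck-at-0: output 0 ✗
  M1 stuck-at-1: output 0 ✗
  M2 stuck-at-0: output 0 ✗
  M2 stuck-at-1: output 0 ✗
  M3 stuck-at-0: output 0 ✗
  M3 stuck-at-1: output 0 ✗
  M4 stuck-at-0: output 0 ✗
  M4 stuck-at-1: output 0 ✗
  M5 stuck-at-0: output 0 ✗
  M5 stuck-at-1: output 1 ✓
Consistent faults: {M5 stuck-at-1} — 1 in all.

1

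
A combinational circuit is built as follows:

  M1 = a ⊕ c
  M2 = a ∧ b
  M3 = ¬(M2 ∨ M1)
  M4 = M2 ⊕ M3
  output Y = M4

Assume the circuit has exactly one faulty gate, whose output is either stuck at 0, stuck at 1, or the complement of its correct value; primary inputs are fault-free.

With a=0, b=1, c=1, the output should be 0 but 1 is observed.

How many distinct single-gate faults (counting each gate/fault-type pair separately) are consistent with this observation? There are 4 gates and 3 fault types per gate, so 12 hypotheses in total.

8

Fault-free: M1=1, M2=0, M3=0, M4=0 → 0. Observed 1.
  M1 stuck-at-0: output 1 ✓
  M1 stuck-at-1: output 0 ✗
  M1 inverted output: output 1 ✓
  M2 stuck-at-0: output 0 ✗
  M2 stuck-at-1: output 1 ✓
  M2 inverted output: output 1 ✓
  M3 stuck-at-0: output 0 ✗
  M3 stuck-at-1: output 1 ✓
  M3 inverted output: output 1 ✓
  M4 stuck-at-0: output 0 ✗
  M4 stuck-at-1: output 1 ✓
  M4 inverted output: output 1 ✓
Consistent faults: {M1 stuck-at-0, M1 inverted output, M2 stuck-at-1, M2 inverted output, M3 stuck-at-1, M3 inverted output, M4 stuck-at-1, M4 inverted output} — 8 in all.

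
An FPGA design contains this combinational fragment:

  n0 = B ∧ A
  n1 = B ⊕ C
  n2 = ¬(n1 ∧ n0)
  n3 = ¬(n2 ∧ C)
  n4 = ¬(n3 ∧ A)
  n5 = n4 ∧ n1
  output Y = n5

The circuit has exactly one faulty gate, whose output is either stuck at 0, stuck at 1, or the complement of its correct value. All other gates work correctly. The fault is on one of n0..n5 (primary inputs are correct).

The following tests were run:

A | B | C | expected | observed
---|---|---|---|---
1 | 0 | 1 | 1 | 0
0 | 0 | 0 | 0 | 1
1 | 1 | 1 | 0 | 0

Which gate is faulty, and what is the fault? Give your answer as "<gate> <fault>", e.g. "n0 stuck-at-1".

Fault-free values for test 1 (A=1, B=0, C=1): n0=0, n1=1, n2=1, n3=0, n4=1, n5=1, giving Y=1. Observed 0.
Test 1: faults giving observed 0 are {n0 stuck-at-1, n0 inverted output, n1 stuck-at-0, n1 inverted output, n2 stuck-at-0, n2 inverted output, n3 stuck-at-1, n3 inverted output, n4 stuck-at-0, n4 inverted output, n5 stuck-at-0, n5 inverted output}.
Test 2 (A=0, B=0, C=0): fault-free n0=0, n1=0, n2=1, n3=1, n4=1, n5=0 → 0; observed 1. Eliminates n0 stuck-at-1, n0 inverted output, n1 stuck-at-0, n2 stuck-at-0, n2 inverted output, n3 stuck-at-1, n3 inverted output, n4 stuck-at-0, n4 inverted output, n5 stuck-at-0.
Test 3 (A=1, B=1, C=1): fault-free n0=1, n1=0, n2=1, n3=0, n4=1, n5=0 → 0; observed 0. Eliminates n5 inverted output.
Only n1 inverted output is consistent with every test.

n1 inverted output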